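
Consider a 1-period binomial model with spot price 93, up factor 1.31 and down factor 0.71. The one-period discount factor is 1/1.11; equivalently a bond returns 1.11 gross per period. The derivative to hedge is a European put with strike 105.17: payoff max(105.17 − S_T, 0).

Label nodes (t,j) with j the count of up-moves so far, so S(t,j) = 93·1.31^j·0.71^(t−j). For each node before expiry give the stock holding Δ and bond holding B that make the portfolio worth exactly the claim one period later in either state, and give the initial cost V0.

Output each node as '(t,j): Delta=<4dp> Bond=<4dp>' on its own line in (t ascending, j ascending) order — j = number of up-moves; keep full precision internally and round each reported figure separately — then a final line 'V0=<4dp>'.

(0,0): Delta=-0.7014 Bond=76.9871
V0=11.7538

The replicating-portfolio and risk-neutral prices coincide; use p* = (1.11−0.71)/(1.31−0.71) = 0.6667 for the latter.
At expiry t=1: V(1,0)=39.1400, V(1,1)=0.0000
(0,0): S=93.0000. Δ = (V_up−V_dn)/(S_up−S_dn) = (0.0000−39.1400)/(121.8300−66.0300) = -0.7014. V = [p*·0.0000 + (1−p*)·39.1400]/1.11 = 11.7538. B = V − Δ·S = 76.9871.
The time-0 hedge costs 11.7538, which is the no-arbitrage price.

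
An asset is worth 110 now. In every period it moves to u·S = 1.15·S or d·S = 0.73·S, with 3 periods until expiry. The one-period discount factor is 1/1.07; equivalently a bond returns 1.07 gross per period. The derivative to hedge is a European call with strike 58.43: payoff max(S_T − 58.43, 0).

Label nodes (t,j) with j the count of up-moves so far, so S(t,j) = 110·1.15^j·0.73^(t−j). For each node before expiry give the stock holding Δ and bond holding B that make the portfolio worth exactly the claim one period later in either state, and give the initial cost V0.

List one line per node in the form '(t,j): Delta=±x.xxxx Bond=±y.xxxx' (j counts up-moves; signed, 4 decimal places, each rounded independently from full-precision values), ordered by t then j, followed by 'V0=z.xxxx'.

Risk-neutral probability p* = (R−d)/(u−d) = (1.07−0.73)/(1.15−0.73) = 0.8095.
Payoff layer (t=3): V(3,0)=0.0000, V(3,1)=8.9818, V(3,2)=47.7667, V(3,3)=108.8662
  t=2,j=0: stock 58.6190 → up 67.4118 (V=8.9818), down 42.7919 (V=0.0000). Price 6.7953; hedge Δ=0.3648, bond B=-14.5900.
  t=2,j=1: stock 92.3450 → up 106.1967 (V=47.7667), down 67.4118 (V=8.9818). Price 37.7375; hedge Δ=1.0000, bond B=-54.6075.
  t=2,j=2: stock 145.4750 → up 167.2962 (V=108.8662), down 106.1967 (V=47.7667). Price 90.8675; hedge Δ=1.0000, bond B=-54.6075.
  t=1,j=0: stock 80.3000 → up 92.3450 (V=37.7375), down 58.6190 (V=6.7953). Price 29.7605; hedge Δ=0.9175, bond B=-43.9113.
  t=1,j=1: stock 126.5000 → up 145.4750 (V=90.8675), down 92.3450 (V=37.7375). Price 75.4650; hedge Δ=1.0000, bond B=-51.0350.
  t=0,j=0: stock 110.0000 → up 126.5000 (V=75.4650), down 80.3000 (V=29.7605). Price 62.3919; hedge Δ=0.9893, bond B=-46.4282.
Self-financing check: at every node Δ·S+B equals the discounted successor values.

(0,0): Delta=0.9893 Bond=-46.4282
(1,0): Delta=0.9175 Bond=-43.9113
(1,1): Delta=1.0000 Bond=-51.0350
(2,0): Delta=0.3648 Bond=-14.5900
(2,1): Delta=1.0000 Bond=-54.6075
(2,2): Delta=1.0000 Bond=-54.6075
V0=62.3919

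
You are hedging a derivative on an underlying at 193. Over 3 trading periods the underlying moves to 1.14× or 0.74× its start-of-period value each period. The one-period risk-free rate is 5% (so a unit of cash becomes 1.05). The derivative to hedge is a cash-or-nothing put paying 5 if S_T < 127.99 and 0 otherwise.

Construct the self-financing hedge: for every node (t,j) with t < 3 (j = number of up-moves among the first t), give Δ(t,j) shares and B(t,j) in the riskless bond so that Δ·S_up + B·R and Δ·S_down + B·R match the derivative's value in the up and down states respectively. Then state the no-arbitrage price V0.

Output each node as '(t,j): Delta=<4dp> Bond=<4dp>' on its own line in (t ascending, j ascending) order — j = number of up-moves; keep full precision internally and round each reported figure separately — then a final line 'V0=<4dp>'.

Under the risk-neutral measure, an up-move has probability p* = (R−d)/(u−d) = 0.7750 and values discount at R = 1.05.
At expiry t=3: V(3,0)=5.0000, V(3,1)=5.0000, V(3,2)=0.0000, V(3,3)=0.0000
(2,0): S=105.6868. Δ = (V_up−V_dn)/(S_up−S_dn) = (5.0000−5.0000)/(120.4830−78.2082) = 0.0000. V = [p*·5.0000 + (1−p*)·5.0000]/1.05 = 4.7619. B = V − Δ·S = 4.7619.
(2,1): S=162.8148. Δ = (V_up−V_dn)/(S_up−S_dn) = (0.0000−5.0000)/(185.6089−120.4830) = -0.0768. V = [p*·0.0000 + (1−p*)·5.0000]/1.05 = 1.0714. B = V − Δ·S = 13.5714.
(2,2): S=250.8228. Δ = (V_up−V_dn)/(S_up−S_dn) = (0.0000−0.0000)/(285.9380−185.6089) = 0.0000. V = [p*·0.0000 + (1−p*)·0.0000]/1.05 = 0.0000. B = V − Δ·S = 0.0000.
(1,0): S=142.8200. Δ = (V_up−V_dn)/(S_up−S_dn) = (1.0714−4.7619)/(162.8148−105.6868) = -0.0646. V = [p*·1.0714 + (1−p*)·4.7619]/1.05 = 1.8112. B = V − Δ·S = 11.0374.
(1,1): S=220.0200. Δ = (V_up−V_dn)/(S_up−S_dn) = (0.0000−1.0714)/(250.8228−162.8148) = -0.0122. V = [p*·0.0000 + (1−p*)·1.0714]/1.05 = 0.2296. B = V − Δ·S = 2.9082.
(0,0): S=193.0000. Δ = (V_up−V_dn)/(S_up−S_dn) = (0.2296−1.8112)/(220.0200−142.8200) = -0.0205. V = [p*·0.2296 + (1−p*)·1.8112]/1.05 = 0.5576. B = V − Δ·S = 4.5117.
Each (Δ,B) replicates both successor values, so the strategy is self-financing and V0 is arbitrage-free.

(0,0): Delta=-0.0205 Bond=4.5117
(1,0): Delta=-0.0646 Bond=11.0374
(1,1): Delta=-0.0122 Bond=2.9082
(2,0): Delta=0.0000 Bond=4.7619
(2,1): Delta=-0.0768 Bond=13.5714
(2,2): Delta=0.0000 Bond=0.0000
V0=0.5576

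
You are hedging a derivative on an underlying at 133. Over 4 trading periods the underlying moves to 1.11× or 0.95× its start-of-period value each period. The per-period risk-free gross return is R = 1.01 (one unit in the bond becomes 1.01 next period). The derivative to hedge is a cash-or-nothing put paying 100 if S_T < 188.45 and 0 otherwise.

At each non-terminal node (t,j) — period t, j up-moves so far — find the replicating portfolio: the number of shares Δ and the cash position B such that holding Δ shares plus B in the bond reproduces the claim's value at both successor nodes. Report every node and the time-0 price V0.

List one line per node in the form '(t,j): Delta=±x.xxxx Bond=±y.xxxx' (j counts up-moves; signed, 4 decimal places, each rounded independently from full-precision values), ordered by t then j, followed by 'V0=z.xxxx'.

Since d<R<u, set p* = (R−d)/(u−d) = 0.3750; price each node as the discounted p*-expectation of its children.
At expiry t=4: V(4,0)=100.0000, V(4,1)=100.0000, V(4,2)=100.0000, V(4,3)=100.0000, V(4,4)=0.0000
(3,0): S=114.0309. Δ = (V_up−V_dn)/(S_up−S_dn) = (100.0000−100.0000)/(126.5743−108.3293) = 0.0000. V = [p*·100.0000 + (1−p*)·100.0000]/1.01 = 99.0099. B = V − Δ·S = 99.0099.
(3,1): S=133.2361. Δ = (V_up−V_dn)/(S_up−S_dn) = (100.0000−100.0000)/(147.8920−126.5743) = 0.0000. V = [p*·100.0000 + (1−p*)·100.0000]/1.01 = 99.0099. B = V − Δ·S = 99.0099.
(3,2): S=155.6758. Δ = (V_up−V_dn)/(S_up−S_dn) = (100.0000−100.0000)/(172.8002−147.8920) = 0.0000. V = [p*·100.0000 + (1−p*)·100.0000]/1.01 = 99.0099. B = V − Δ·S = 99.0099.
(3,3): S=181.8949. Δ = (V_up−V_dn)/(S_up−S_dn) = (0.0000−100.0000)/(201.9034−172.8002) = -3.4360. V = [p*·0.0000 + (1−p*)·100.0000]/1.01 = 61.8812. B = V − Δ·S = 686.8812.
(2,0): S=120.0325. Δ = (V_up−V_dn)/(S_up−S_dn) = (99.0099−99.0099)/(133.2361−114.0309) = 0.0000. V = [p*·99.0099 + (1−p*)·99.0099]/1.01 = 98.0296. B = V − Δ·S = 98.0296.
(2,1): S=140.2485. Δ = (V_up−V_dn)/(S_up−S_dn) = (99.0099−99.0099)/(155.6758−133.2361) = 0.0000. V = [p*·99.0099 + (1−p*)·99.0099]/1.01 = 98.0296. B = V − Δ·S = 98.0296.
(2,2): S=163.8693. Δ = (V_up−V_dn)/(S_up−S_dn) = (61.8812−99.0099)/(181.8949−155.6758) = -1.4161. V = [p*·61.8812 + (1−p*)·99.0099]/1.01 = 84.2442. B = V − Δ·S = 316.2986.
(1,0): S=126.3500. Δ = (V_up−V_dn)/(S_up−S_dn) = (98.0296−98.0296)/(140.2485−120.0325) = 0.0000. V = [p*·98.0296 + (1−p*)·98.0296]/1.01 = 97.0590. B = V − Δ·S = 97.0590.
(1,1): S=147.6300. Δ = (V_up−V_dn)/(S_up−S_dn) = (84.2442−98.0296)/(163.8693−140.2485) = -0.5836. V = [p*·84.2442 + (1−p*)·98.0296]/1.01 = 91.9407. B = V − Δ·S = 178.0995.
(0,0): S=133.0000. Δ = (V_up−V_dn)/(S_up−S_dn) = (91.9407−97.0590)/(147.6300−126.3500) = -0.2405. V = [p*·91.9407 + (1−p*)·97.0590]/1.01 = 94.1977. B = V − Δ·S = 126.1873.
The time-0 hedge costs 94.1977, which is the no-arbitrage price.

(0,0): Delta=-0.2405 Bond=126.1873
(1,0): Delta=0.0000 Bond=97.0590
(1,1): Delta=-0.5836 Bond=178.0995
(2,0): Delta=0.0000 Bond=98.0296
(2,1): Delta=0.0000 Bond=98.0296
(2,2): Delta=-1.4161 Bond=316.2986
(3,0): Delta=0.0000 Bond=99.0099
(3,1): Delta=0.0000 Bond=99.0099
(3,2): Delta=0.0000 Bond=99.0099
(3,3): Delta=-3.4360 Bond=686.8812
V0=94.1977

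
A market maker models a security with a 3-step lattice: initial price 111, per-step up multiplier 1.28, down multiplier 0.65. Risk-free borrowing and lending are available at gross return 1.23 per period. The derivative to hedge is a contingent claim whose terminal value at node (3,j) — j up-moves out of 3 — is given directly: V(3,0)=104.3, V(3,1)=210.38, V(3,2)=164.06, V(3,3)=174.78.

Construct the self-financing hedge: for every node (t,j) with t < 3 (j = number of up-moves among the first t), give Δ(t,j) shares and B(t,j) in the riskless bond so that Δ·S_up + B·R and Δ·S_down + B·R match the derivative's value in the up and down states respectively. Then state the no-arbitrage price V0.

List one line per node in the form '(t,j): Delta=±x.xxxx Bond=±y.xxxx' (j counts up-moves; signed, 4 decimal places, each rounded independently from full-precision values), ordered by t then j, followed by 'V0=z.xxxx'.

No-arbitrage ⇒ martingale measure with p* = (R−d)/(u−d) = 0.9206.
Payoff layer (t=3): V(3,0)=104.3000, V(3,1)=210.3800, V(3,2)=164.0600, V(3,3)=174.7800
Node (2,0) S=46.8975: V=(p*·210.3800+(1−p*)·104.3000)/1.23=164.1959; Δ=(210.3800−104.3000)/(60.0288−30.4834)=3.5904; B=V−Δ·S=-4.1851
Node (2,1) S=92.3520: V=(p*·164.0600+(1−p*)·210.3800)/1.23=136.3709; Δ=(164.0600−210.3800)/(118.2106−60.0288)=-0.7961; B=V−Δ·S=209.8947
Node (2,2) S=181.8624: V=(p*·174.7800+(1−p*)·164.0600)/1.23=141.4059; Δ=(174.7800−164.0600)/(232.7839−118.2106)=0.0936; B=V−Δ·S=124.3900
Node (1,0) S=72.1500: V=(p*·136.3709+(1−p*)·164.1959)/1.23=112.6660; Δ=(136.3709−164.1959)/(92.3520−46.8975)=-0.6122; B=V−Δ·S=156.8327
Node (1,1) S=142.0800: V=(p*·141.4059+(1−p*)·136.3709)/1.23=114.6392; Δ=(141.4059−136.3709)/(181.8624−92.3520)=0.0563; B=V−Δ·S=106.6472
Node (0,0) S=111.0000: V=(p*·114.6392+(1−p*)·112.6660)/1.23=93.0753; Δ=(114.6392−112.6660)/(142.0800−72.1500)=0.0282; B=V−Δ·S=89.9432
Root portfolio cost Δ·111+B reproduces V0=93.0753.

(0,0): Delta=0.0282 Bond=89.9432
(1,0): Delta=-0.6122 Bond=156.8327
(1,1): Delta=0.0563 Bond=106.6472
(2,0): Delta=3.5904 Bond=-4.1851
(2,1): Delta=-0.7961 Bond=209.8947
(2,2): Delta=0.0936 Bond=124.3900
V0=93.0753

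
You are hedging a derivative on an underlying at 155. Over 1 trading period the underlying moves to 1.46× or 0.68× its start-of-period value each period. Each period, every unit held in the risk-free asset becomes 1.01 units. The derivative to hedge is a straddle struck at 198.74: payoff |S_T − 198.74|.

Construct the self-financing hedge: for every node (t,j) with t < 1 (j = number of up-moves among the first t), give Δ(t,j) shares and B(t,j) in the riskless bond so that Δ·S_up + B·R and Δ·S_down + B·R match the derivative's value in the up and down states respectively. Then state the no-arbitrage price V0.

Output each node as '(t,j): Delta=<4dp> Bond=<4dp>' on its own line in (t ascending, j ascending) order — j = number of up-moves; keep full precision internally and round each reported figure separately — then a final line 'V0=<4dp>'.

Risk-neutral probability p* = (R−d)/(u−d) = (1.01−0.68)/(1.46−0.68) = 0.4231.
Payoff layer (t=1): V(1,0)=93.3400, V(1,1)=27.5600
(0,0): S=155.0000. Δ = (V_up−V_dn)/(S_up−S_dn) = (27.5600−93.3400)/(226.3000−105.4000) = -0.5441. V = [p*·27.5600 + (1−p*)·93.3400]/1.01 = 64.8614. B = V − Δ·S = 149.1947.
Root portfolio cost Δ·155+B reproduces V0=64.8614.

(0,0): Delta=-0.5441 Bond=149.1947
V0=64.8614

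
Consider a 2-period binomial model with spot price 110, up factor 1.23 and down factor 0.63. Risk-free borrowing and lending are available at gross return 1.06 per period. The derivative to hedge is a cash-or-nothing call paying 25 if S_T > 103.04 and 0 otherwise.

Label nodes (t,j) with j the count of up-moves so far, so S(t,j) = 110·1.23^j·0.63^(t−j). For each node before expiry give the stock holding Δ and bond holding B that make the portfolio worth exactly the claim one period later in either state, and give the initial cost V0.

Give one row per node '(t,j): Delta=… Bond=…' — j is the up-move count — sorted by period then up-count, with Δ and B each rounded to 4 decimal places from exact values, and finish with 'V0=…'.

Since d<R<u, set p* = (R−d)/(u−d) = 0.7167; price each node as the discounted p*-expectation of its children.
Terminal payoffs: V(2,0)=0.0000, V(2,1)=0.0000, V(2,2)=25.0000
  t=1,j=0: stock 69.3000 → up 85.2390 (V=0.0000), down 43.6590 (V=0.0000). Price 0.0000; hedge Δ=0.0000, bond B=0.0000.
  t=1,j=1: stock 135.3000 → up 166.4190 (V=25.0000), down 85.2390 (V=0.0000). Price 16.9025; hedge Δ=0.3080, bond B=-24.7642.
  t=0,j=0: stock 110.0000 → up 135.3000 (V=16.9025), down 69.3000 (V=0.0000). Price 11.4278; hedge Δ=0.2561, bond B=-16.7431.
Root portfolio cost Δ·110+B reproduces V0=11.4278.

(0,0): Delta=0.2561 Bond=-16.7431
(1,0): Delta=0.0000 Bond=0.0000
(1,1): Delta=0.3080 Bond=-24.7642
V0=11.4278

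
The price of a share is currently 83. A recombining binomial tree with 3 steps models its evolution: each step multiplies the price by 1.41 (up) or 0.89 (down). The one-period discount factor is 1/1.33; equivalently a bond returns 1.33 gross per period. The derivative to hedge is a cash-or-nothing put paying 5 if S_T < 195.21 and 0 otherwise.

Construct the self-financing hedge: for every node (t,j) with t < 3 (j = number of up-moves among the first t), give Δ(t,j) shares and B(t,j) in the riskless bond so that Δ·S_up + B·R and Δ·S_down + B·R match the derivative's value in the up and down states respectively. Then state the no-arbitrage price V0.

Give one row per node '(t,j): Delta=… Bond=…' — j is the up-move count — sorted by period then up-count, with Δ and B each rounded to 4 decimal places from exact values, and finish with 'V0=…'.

Since d<R<u, set p* = (R−d)/(u−d) = 0.8462; price each node as the discounted p*-expectation of its children.
Terminal values V(3,·): V(3,0)=5.0000, V(3,1)=5.0000, V(3,2)=5.0000, V(3,3)=0.0000
Node (2,0) S=65.7443: V=(p*·5.0000+(1−p*)·5.0000)/1.33=3.7594; Δ=(5.0000−5.0000)/(92.6995−58.5124)=0.0000; B=V−Δ·S=3.7594
Node (2,1) S=104.1567: V=(p*·5.0000+(1−p*)·5.0000)/1.33=3.7594; Δ=(5.0000−5.0000)/(146.8609−92.6995)=0.0000; B=V−Δ·S=3.7594
Node (2,2) S=165.0123: V=(p*·0.0000+(1−p*)·5.0000)/1.33=0.5784; Δ=(0.0000−5.0000)/(232.6673−146.8609)=-0.0583; B=V−Δ·S=10.1938
Node (1,0) S=73.8700: V=(p*·3.7594+(1−p*)·3.7594)/1.33=2.8266; Δ=(3.7594−3.7594)/(104.1567−65.7443)=0.0000; B=V−Δ·S=2.8266
Node (1,1) S=117.0300: V=(p*·0.5784+(1−p*)·3.7594)/1.33=0.8028; Δ=(0.5784−3.7594)/(165.0123−104.1567)=-0.0523; B=V−Δ·S=6.9202
Node (0,0) S=83.0000: V=(p*·0.8028+(1−p*)·2.8266)/1.33=0.8377; Δ=(0.8028−2.8266)/(117.0300−73.8700)=-0.0469; B=V−Δ·S=4.7296
Check: Δ(0,0)·S0 + B(0,0) = 0.8377 = V0.

(0,0): Delta=-0.0469 Bond=4.7296
(1,0): Delta=0.0000 Bond=2.8266
(1,1): Delta=-0.0523 Bond=6.9202
(2,0): Delta=0.0000 Bond=3.7594
(2,1): Delta=0.0000 Bond=3.7594
(2,2): Delta=-0.0583 Bond=10.1938
V0=0.8377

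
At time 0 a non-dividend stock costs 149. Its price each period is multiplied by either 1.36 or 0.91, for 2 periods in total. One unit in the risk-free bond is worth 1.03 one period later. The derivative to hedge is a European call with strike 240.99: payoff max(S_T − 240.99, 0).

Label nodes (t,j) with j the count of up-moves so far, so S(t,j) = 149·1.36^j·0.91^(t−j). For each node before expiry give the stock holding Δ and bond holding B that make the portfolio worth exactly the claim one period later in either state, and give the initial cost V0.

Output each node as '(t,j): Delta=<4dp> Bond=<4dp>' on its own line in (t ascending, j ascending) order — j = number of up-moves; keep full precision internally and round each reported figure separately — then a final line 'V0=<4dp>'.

(0,0): Delta=0.1336 Bond=-17.5875
(1,0): Delta=0.0000 Bond=0.0000
(1,1): Delta=0.3794 Bond=-67.9317
V0=2.3192

Risk-neutral probability p* = (R−d)/(u−d) = (1.03−0.91)/(1.36−0.91) = 0.2667.
Terminal values V(2,·): V(2,0)=0.0000, V(2,1)=0.0000, V(2,2)=34.6004
  t=1,j=0: stock 135.5900 → up 184.4024 (V=0.0000), down 123.3869 (V=0.0000). Price 0.0000; hedge Δ=0.0000, bond B=0.0000.
  t=1,j=1: stock 202.6400 → up 275.5904 (V=34.6004), down 184.4024 (V=0.0000). Price 8.9580; hedge Δ=0.3794, bond B=-67.9317.
  t=0,j=0: stock 149.0000 → up 202.6400 (V=8.9580), down 135.5900 (V=0.0000). Price 2.3192; hedge Δ=0.1336, bond B=-17.5875.
Each (Δ,B) replicates both successor values, so the strategy is self-financing and V0 is arbitrage-free.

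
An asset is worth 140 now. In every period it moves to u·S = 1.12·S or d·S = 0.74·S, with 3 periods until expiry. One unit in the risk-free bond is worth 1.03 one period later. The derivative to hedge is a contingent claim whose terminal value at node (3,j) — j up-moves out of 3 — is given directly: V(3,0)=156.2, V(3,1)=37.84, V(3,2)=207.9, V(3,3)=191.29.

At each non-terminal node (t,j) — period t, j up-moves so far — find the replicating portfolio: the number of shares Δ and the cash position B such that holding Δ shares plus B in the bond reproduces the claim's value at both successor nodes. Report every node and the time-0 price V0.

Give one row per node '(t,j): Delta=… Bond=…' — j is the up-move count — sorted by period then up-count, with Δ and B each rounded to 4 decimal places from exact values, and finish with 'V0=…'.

Risk-neutral probability p* = (R−d)/(u−d) = (1.03−0.74)/(1.12−0.74) = 0.7632.
Terminal payoffs: V(3,0)=156.2000, V(3,1)=37.8400, V(3,2)=207.9000, V(3,3)=191.2900
(2,0): S=76.6640. Δ = (V_up−V_dn)/(S_up−S_dn) = (37.8400−156.2000)/(85.8637−56.7314) = -4.0628. V = [p*·37.8400 + (1−p*)·156.2000]/1.03 = 63.9540. B = V − Δ·S = 375.4277.
(2,1): S=116.0320. Δ = (V_up−V_dn)/(S_up−S_dn) = (207.9000−37.8400)/(129.9558−85.8637) = 3.8569. V = [p*·207.9000 + (1−p*)·37.8400]/1.03 = 162.7404. B = V − Δ·S = -284.7859.
(2,2): S=175.6160. Δ = (V_up−V_dn)/(S_up−S_dn) = (191.2900−207.9000)/(196.6899−129.9558) = -0.2489. V = [p*·191.2900 + (1−p*)·207.9000]/1.03 = 189.5378. B = V − Δ·S = 233.2483.
(1,0): S=103.6000. Δ = (V_up−V_dn)/(S_up−S_dn) = (162.7404−63.9540)/(116.0320−76.6640) = 2.5093. V = [p*·162.7404 + (1−p*)·63.9540]/1.03 = 135.2851. B = V − Δ·S = -124.6791.
(1,1): S=156.8000. Δ = (V_up−V_dn)/(S_up−S_dn) = (189.5378−162.7404)/(175.6160−116.0320) = 0.4497. V = [p*·189.5378 + (1−p*)·162.7404]/1.03 = 177.8554. B = V − Δ·S = 107.3359.
(0,0): S=140.0000. Δ = (V_up−V_dn)/(S_up−S_dn) = (177.8554−135.2851)/(156.8000−103.6000) = 0.8002. V = [p*·177.8554 + (1−p*)·135.2851]/1.03 = 162.8864. B = V − Δ·S = 50.8592.
Check: Δ(0,0)·S0 + B(0,0) = 162.8864 = V0.

(0,0): Delta=0.8002 Bond=50.8592
(1,0): Delta=2.5093 Bond=-124.6791
(1,1): Delta=0.4497 Bond=107.3359
(2,0): Delta=-4.0628 Bond=375.4277
(2,1): Delta=3.8569 Bond=-284.7859
(2,2): Delta=-0.2489 Bond=233.2483
V0=162.8864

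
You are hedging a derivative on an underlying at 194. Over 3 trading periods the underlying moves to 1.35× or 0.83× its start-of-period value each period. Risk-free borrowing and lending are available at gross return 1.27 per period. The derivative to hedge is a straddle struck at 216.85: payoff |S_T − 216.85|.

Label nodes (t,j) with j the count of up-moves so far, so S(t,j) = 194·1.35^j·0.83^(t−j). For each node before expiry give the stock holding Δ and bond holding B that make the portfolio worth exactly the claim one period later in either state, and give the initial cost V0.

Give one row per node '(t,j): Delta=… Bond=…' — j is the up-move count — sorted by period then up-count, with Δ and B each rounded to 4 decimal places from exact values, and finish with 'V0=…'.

(0,0): Delta=0.8632 Bond=-76.8124
(1,0): Delta=0.2192 Bond=6.1474
(1,1): Delta=0.9352 Bond=-116.4061
(2,0): Delta=-1.0000 Bond=170.7480
(2,1): Delta=0.3555 Bond=-21.8184
(2,2): Delta=1.0000 Bond=-170.7480
V0=90.6495

Under the risk-neutral measure, an up-move has probability p* = (R−d)/(u−d) = 0.8462 and values discount at R = 1.27.
Terminal values V(3,·): V(3,0)=105.9233, V(3,1)=36.4271, V(3,2)=76.6090, V(3,3)=260.4628
  t=2,j=0: stock 133.6466 → up 180.4229 (V=36.4271), down 110.9267 (V=105.9233). Price 37.1014; hedge Δ=-1.0000, bond B=170.7480.
  t=2,j=1: stock 217.3770 → up 293.4590 (V=76.6090), down 180.4229 (V=36.4271). Price 55.4544; hedge Δ=0.3555, bond B=-21.8184.
  t=2,j=2: stock 353.5650 → up 477.3128 (V=260.4628), down 293.4590 (V=76.6090). Price 182.8170; hedge Δ=1.0000, bond B=-170.7480.
  t=1,j=0: stock 161.0200 → up 217.3770 (V=55.4544), down 133.6466 (V=37.1014). Price 41.4416; hedge Δ=0.2192, bond B=6.1474.
  t=1,j=1: stock 261.9000 → up 353.5650 (V=182.8170), down 217.3770 (V=55.4544). Price 128.5218; hedge Δ=0.9352, bond B=-116.4061.
  t=0,j=0: stock 194.0000 → up 261.9000 (V=128.5218), down 161.0200 (V=41.4416). Price 90.6495; hedge Δ=0.8632, bond B=-76.8124.
Check: Δ(0,0)·S0 + B(0,0) = 90.6495 = V0.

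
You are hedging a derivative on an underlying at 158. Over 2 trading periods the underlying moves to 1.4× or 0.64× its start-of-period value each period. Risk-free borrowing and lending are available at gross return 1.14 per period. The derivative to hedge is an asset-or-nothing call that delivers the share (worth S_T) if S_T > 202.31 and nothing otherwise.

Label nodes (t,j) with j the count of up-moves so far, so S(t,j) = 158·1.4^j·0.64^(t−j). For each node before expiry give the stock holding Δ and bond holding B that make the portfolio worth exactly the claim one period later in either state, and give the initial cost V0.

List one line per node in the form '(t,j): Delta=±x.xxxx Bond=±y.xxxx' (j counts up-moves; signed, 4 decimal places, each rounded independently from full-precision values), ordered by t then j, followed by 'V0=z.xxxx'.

(0,0): Delta=1.4883 Bond=-132.0159
(1,0): Delta=0.0000 Bond=0.0000
(1,1): Delta=1.8421 Bond=-228.7572
V0=103.1374

No-arbitrage ⇒ martingale measure with p* = (R−d)/(u−d) = 0.6579.
Payoff layer (t=2): V(2,0)=0.0000, V(2,1)=0.0000, V(2,2)=309.6800
  t=1,j=0: stock 101.1200 → up 141.5680 (V=0.0000), down 64.7168 (V=0.0000). Price 0.0000; hedge Δ=0.0000, bond B=0.0000.
  t=1,j=1: stock 221.2000 → up 309.6800 (V=309.6800), down 141.5680 (V=0.0000). Price 178.7165; hedge Δ=1.8421, bond B=-228.7572.
  t=0,j=0: stock 158.0000 → up 221.2000 (V=178.7165), down 101.1200 (V=0.0000). Price 103.1374; hedge Δ=1.4883, bond B=-132.0159.
Each (Δ,B) replicates both successor values, so the strategy is self-financing and V0 is arbitrage-free.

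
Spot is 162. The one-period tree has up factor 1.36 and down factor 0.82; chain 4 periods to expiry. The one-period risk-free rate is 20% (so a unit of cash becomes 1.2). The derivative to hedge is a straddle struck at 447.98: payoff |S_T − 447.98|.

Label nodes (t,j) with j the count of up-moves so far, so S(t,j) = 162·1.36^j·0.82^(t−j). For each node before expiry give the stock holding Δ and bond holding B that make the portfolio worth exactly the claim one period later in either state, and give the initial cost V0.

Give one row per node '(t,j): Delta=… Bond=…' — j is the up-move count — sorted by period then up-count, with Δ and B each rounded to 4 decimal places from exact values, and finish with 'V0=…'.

(0,0): Delta=-0.5102 Bond=161.8244
(1,0): Delta=-1.0000 Bond=259.2477
(1,1): Delta=-0.3859 Bond=166.7962
(2,0): Delta=-1.0000 Bond=311.0972
(2,1): Delta=-1.0000 Bond=311.0972
(2,2): Delta=-0.2300 Bond=153.4431
(3,0): Delta=-1.0000 Bond=373.3167
(3,1): Delta=-1.0000 Bond=373.3167
(3,2): Delta=-1.0000 Bond=373.3167
(3,3): Delta=-0.0345 Bond=104.4749
V0=79.1639

Risk-neutral probability p* = (R−d)/(u−d) = (1.2−0.82)/(1.36−0.82) = 0.7037.
Terminal payoffs: V(4,0)=374.7363, V(4,1)=326.5026, V(4,2)=246.5053, V(4,3)=113.8268, V(4,4)=106.2253
  t=3,j=0: stock 89.3216 → up 121.4774 (V=326.5026), down 73.2437 (V=374.7363). Price 283.9951; hedge Δ=-1.0000, bond B=373.3167.
  t=3,j=1: stock 148.1432 → up 201.4747 (V=246.5053), down 121.4774 (V=326.5026). Price 225.1735; hedge Δ=-1.0000, bond B=373.3167.
  t=3,j=2: stock 245.7009 → up 334.1532 (V=113.8268), down 201.4747 (V=246.5053). Price 127.6158; hedge Δ=-1.0000, bond B=373.3167.
  t=3,j=3: stock 407.5039 → up 554.2053 (V=106.2253), down 334.1532 (V=113.8268). Price 90.3980; hedge Δ=-0.0345, bond B=104.4749.
  t=2,j=0: stock 108.9288 → up 148.1432 (V=225.1735), down 89.3216 (V=283.9951). Price 202.1684; hedge Δ=-1.0000, bond B=311.0972.
  t=2,j=1: stock 180.6624 → up 245.7009 (V=127.6158), down 148.1432 (V=225.1735). Price 130.4348; hedge Δ=-1.0000, bond B=311.0972.
  t=2,j=2: stock 299.6352 → up 407.5039 (V=90.3980), down 245.7009 (V=127.6158). Price 84.5212; hedge Δ=-0.2300, bond B=153.4431.
  t=1,j=0: stock 132.8400 → up 180.6624 (V=130.4348), down 108.9288 (V=202.1684). Price 126.4077; hedge Δ=-1.0000, bond B=259.2477.
  t=1,j=1: stock 220.3200 → up 299.6352 (V=84.5212), down 180.6624 (V=130.4348). Price 81.7711; hedge Δ=-0.3859, bond B=166.7962.
  t=0,j=0: stock 162.0000 → up 220.3200 (V=81.7711), down 132.8400 (V=126.4077). Price 79.1639; hedge Δ=-0.5102, bond B=161.8244.
Root portfolio cost Δ·162+B reproduces V0=79.1639.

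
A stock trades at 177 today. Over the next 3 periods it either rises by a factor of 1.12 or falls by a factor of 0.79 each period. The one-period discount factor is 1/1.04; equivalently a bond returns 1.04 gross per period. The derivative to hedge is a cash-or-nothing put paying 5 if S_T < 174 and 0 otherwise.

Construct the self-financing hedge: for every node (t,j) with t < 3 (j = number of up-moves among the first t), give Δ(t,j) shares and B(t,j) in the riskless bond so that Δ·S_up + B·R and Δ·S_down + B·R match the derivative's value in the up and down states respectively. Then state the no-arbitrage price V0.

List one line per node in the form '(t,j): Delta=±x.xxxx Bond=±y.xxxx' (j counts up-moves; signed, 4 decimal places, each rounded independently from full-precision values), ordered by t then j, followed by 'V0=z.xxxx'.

Risk-neutral probability p* = (R−d)/(u−d) = (1.04−0.79)/(1.12−0.79) = 0.7576.
Terminal payoffs: V(3,0)=5.0000, V(3,1)=5.0000, V(3,2)=0.0000, V(3,3)=0.0000
(2,0): S=110.4657. Δ = (V_up−V_dn)/(S_up−S_dn) = (5.0000−5.0000)/(123.7216−87.2679) = 0.0000. V = [p*·5.0000 + (1−p*)·5.0000]/1.04 = 4.8077. B = V − Δ·S = 4.8077.
(2,1): S=156.6096. Δ = (V_up−V_dn)/(S_up−S_dn) = (0.0000−5.0000)/(175.4028−123.7216) = -0.0967. V = [p*·0.0000 + (1−p*)·5.0000]/1.04 = 1.1655. B = V − Δ·S = 16.3170.
(2,2): S=222.0288. Δ = (V_up−V_dn)/(S_up−S_dn) = (0.0000−0.0000)/(248.6723−175.4028) = 0.0000. V = [p*·0.0000 + (1−p*)·0.0000]/1.04 = 0.0000. B = V − Δ·S = 0.0000.
(1,0): S=139.8300. Δ = (V_up−V_dn)/(S_up−S_dn) = (1.1655−4.8077)/(156.6096−110.4657) = -0.0789. V = [p*·1.1655 + (1−p*)·4.8077]/1.04 = 1.9697. B = V − Δ·S = 13.0066.
(1,1): S=198.2400. Δ = (V_up−V_dn)/(S_up−S_dn) = (0.0000−1.1655)/(222.0288−156.6096) = -0.0178. V = [p*·0.0000 + (1−p*)·1.1655]/1.04 = 0.2717. B = V − Δ·S = 3.8035.
(0,0): S=177.0000. Δ = (V_up−V_dn)/(S_up−S_dn) = (0.2717−1.9697)/(198.2400−139.8300) = -0.0291. V = [p*·0.2717 + (1−p*)·1.9697]/1.04 = 0.6570. B = V − Δ·S = 5.8025.
The time-0 hedge costs 0.6570, which is the no-arbitrage price.

(0,0): Delta=-0.0291 Bond=5.8025
(1,0): Delta=-0.0789 Bond=13.0066
(1,1): Delta=-0.0178 Bond=3.8035
(2,0): Delta=0.0000 Bond=4.8077
(2,1): Delta=-0.0967 Bond=16.3170
(2,2): Delta=0.0000 Bond=0.0000
V0=0.6570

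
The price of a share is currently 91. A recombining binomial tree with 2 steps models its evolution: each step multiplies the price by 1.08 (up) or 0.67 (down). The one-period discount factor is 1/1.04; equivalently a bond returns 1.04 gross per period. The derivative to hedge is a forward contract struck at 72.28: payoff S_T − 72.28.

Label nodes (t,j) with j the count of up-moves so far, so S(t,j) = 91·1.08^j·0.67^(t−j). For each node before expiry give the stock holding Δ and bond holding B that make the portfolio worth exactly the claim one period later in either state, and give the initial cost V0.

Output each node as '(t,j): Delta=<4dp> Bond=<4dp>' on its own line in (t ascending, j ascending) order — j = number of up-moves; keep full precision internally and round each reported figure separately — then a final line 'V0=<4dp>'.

Under the risk-neutral measure, an up-move has probability p* = (R−d)/(u−d) = 0.9024 and values discount at R = 1.04.
Payoff layer (t=2): V(2,0)=-31.4301, V(2,1)=-6.4324, V(2,2)=33.8624
Node (1,0) S=60.9700: V=(p*·-6.4324+(1−p*)·-31.4301)/1.04=-8.5300; Δ=(-6.4324−-31.4301)/(65.8476−40.8499)=1.0000; B=V−Δ·S=-69.5000
Node (1,1) S=98.2800: V=(p*·33.8624+(1−p*)·-6.4324)/1.04=28.7800; Δ=(33.8624−-6.4324)/(106.1424−65.8476)=1.0000; B=V−Δ·S=-69.5000
Node (0,0) S=91.0000: V=(p*·28.7800+(1−p*)·-8.5300)/1.04=24.1731; Δ=(28.7800−-8.5300)/(98.2800−60.9700)=1.0000; B=V−Δ·S=-66.8269
Check: Δ(0,0)·S0 + B(0,0) = 24.1731 = V0.

(0,0): Delta=1.0000 Bond=-66.8269
(1,0): Delta=1.0000 Bond=-69.5000
(1,1): Delta=1.0000 Bond=-69.5000
V0=24.1731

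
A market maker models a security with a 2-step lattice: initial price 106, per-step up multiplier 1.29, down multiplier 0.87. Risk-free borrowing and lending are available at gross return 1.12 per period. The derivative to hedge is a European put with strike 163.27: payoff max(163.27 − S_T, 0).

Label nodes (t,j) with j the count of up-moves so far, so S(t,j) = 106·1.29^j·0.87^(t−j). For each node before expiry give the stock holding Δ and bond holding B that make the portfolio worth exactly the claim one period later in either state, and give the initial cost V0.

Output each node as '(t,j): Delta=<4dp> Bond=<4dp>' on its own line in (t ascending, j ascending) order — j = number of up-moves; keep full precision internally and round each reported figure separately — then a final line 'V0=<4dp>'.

No-arbitrage ⇒ martingale measure with p* = (R−d)/(u−d) = 0.5952.
At expiry t=2: V(2,0)=83.0386, V(2,1)=44.3062, V(2,2)=0.0000
(1,0): S=92.2200. Δ = (V_up−V_dn)/(S_up−S_dn) = (44.3062−83.0386)/(118.9638−80.2314) = -1.0000. V = [p*·44.3062 + (1−p*)·83.0386]/1.12 = 53.5568. B = V − Δ·S = 145.7768.
(1,1): S=136.7400. Δ = (V_up−V_dn)/(S_up−S_dn) = (0.0000−44.3062)/(176.3946−118.9638) = -0.7715. V = [p*·0.0000 + (1−p*)·44.3062]/1.12 = 16.0120. B = V − Δ·S = 121.5030.
(0,0): S=106.0000. Δ = (V_up−V_dn)/(S_up−S_dn) = (16.0120−53.5568)/(136.7400−92.2200) = -0.8433. V = [p*·16.0120 + (1−p*)·53.5568]/1.12 = 27.8649. B = V − Δ·S = 117.2572.
Self-financing check: at every node Δ·S+B equals the discounted successor values.

(0,0): Delta=-0.8433 Bond=117.2572
(1,0): Delta=-1.0000 Bond=145.7768
(1,1): Delta=-0.7715 Bond=121.5030
V0=27.8649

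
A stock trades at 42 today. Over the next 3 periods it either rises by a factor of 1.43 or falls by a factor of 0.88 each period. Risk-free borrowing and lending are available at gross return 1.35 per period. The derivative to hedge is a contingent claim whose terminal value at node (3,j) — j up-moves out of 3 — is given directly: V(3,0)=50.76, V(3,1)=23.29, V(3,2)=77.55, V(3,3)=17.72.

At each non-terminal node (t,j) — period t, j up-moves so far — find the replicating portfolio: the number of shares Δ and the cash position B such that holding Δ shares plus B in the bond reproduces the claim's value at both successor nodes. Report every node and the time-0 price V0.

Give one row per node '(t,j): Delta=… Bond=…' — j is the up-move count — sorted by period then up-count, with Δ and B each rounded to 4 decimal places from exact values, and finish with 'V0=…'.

(0,0): Delta=-0.7312 Bond=45.8253
(1,0): Delta=1.5440 Bond=-22.2275
(1,1): Delta=-0.9695 Bond=76.1777
(2,0): Delta=-1.5356 Bond=70.1570
(2,1): Delta=1.8666 Bond=-47.0563
(2,2): Delta=-1.2666 Bond=128.3541
V0=15.1151

No-arbitrage ⇒ martingale measure with p* = (R−d)/(u−d) = 0.8545.
Terminal payoffs: V(3,0)=50.7600, V(3,1)=23.2900, V(3,2)=77.5500, V(3,3)=17.7200
  t=2,j=0: stock 32.5248 → up 46.5105 (V=23.2900), down 28.6218 (V=50.7600). Price 20.2116; hedge Δ=-1.5356, bond B=70.1570.
  t=2,j=1: stock 52.8528 → up 75.5795 (V=77.5500), down 46.5105 (V=23.2900). Price 51.5982; hedge Δ=1.8666, bond B=-47.0563.
  t=2,j=2: stock 85.8858 → up 122.8167 (V=17.7200), down 75.5795 (V=77.5500). Price 19.5723; hedge Δ=-1.2666, bond B=128.3541.
  t=1,j=0: stock 36.9600 → up 52.8528 (V=51.5982), down 32.5248 (V=20.2116). Price 34.8392; hedge Δ=1.5440, bond B=-22.2275.
  t=1,j=1: stock 60.0600 → up 85.8858 (V=19.5723), down 52.8528 (V=51.5982). Price 17.9486; hedge Δ=-0.9695, bond B=76.1777.
  t=0,j=0: stock 42.0000 → up 60.0600 (V=17.9486), down 36.9600 (V=34.8392). Price 15.1151; hedge Δ=-0.7312, bond B=45.8253.
The time-0 hedge costs 15.1151, which is the no-arbitrage price.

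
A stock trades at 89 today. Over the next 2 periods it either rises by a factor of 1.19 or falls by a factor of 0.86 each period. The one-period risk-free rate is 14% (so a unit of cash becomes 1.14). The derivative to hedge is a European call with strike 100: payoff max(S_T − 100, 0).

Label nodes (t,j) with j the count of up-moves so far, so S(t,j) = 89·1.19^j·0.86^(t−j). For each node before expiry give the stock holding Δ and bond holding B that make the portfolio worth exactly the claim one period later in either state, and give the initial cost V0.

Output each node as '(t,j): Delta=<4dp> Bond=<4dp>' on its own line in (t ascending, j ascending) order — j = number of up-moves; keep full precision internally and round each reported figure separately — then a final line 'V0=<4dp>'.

No-arbitrage ⇒ martingale measure with p* = (R−d)/(u−d) = 0.8485.
Terminal payoffs: V(2,0)=0.0000, V(2,1)=0.0000, V(2,2)=26.0329
(1,0): S=76.5400. Δ = (V_up−V_dn)/(S_up−S_dn) = (0.0000−0.0000)/(91.0826−65.8244) = 0.0000. V = [p*·0.0000 + (1−p*)·0.0000]/1.14 = 0.0000. B = V − Δ·S = 0.0000.
(1,1): S=105.9100. Δ = (V_up−V_dn)/(S_up−S_dn) = (26.0329−0.0000)/(126.0329−91.0826) = 0.7449. V = [p*·26.0329 + (1−p*)·0.0000]/1.14 = 19.3759. B = V − Δ·S = -59.5117.
(0,0): S=89.0000. Δ = (V_up−V_dn)/(S_up−S_dn) = (19.3759−0.0000)/(105.9100−76.5400) = 0.6597. V = [p*·19.3759 + (1−p*)·0.0000]/1.14 = 14.4212. B = V − Δ·S = -44.2936.
The time-0 hedge costs 14.4212, which is the no-arbitrage price.

(0,0): Delta=0.6597 Bond=-44.2936
(1,0): Delta=0.0000 Bond=0.0000
(1,1): Delta=0.7449 Bond=-59.5117
V0=14.4212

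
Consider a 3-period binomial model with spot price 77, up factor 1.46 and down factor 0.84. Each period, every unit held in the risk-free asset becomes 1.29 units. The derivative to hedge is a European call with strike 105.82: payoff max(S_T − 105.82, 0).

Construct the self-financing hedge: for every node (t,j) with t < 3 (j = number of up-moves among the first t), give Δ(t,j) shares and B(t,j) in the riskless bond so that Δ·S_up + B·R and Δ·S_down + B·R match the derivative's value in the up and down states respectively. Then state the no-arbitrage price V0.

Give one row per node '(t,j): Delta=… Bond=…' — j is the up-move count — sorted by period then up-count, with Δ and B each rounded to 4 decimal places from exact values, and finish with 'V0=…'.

(0,0): Delta=0.8354 Bond=-34.0197
(1,0): Delta=0.4497 Bond=-18.9401
(1,1): Delta=0.9192 Bond=-53.3091
(2,0): Delta=0.0000 Bond=0.0000
(2,1): Delta=0.5474 Bond=-33.6629
(2,2): Delta=1.0000 Bond=-82.0310
V0=30.3040

The replicating-portfolio and risk-neutral prices coincide; use p* = (1.29−0.84)/(1.46−0.84) = 0.7258 for the latter.
Terminal values V(3,·): V(3,0)=0.0000, V(3,1)=0.0000, V(3,2)=32.0519, V(3,3)=133.8145
(2,0): S=54.3312. Δ = (V_up−V_dn)/(S_up−S_dn) = (0.0000−0.0000)/(79.3236−45.6382) = 0.0000. V = [p*·0.0000 + (1−p*)·0.0000]/1.29 = 0.0000. B = V − Δ·S = 0.0000.
(2,1): S=94.4328. Δ = (V_up−V_dn)/(S_up−S_dn) = (32.0519−0.0000)/(137.8719−79.3236) = 0.5474. V = [p*·32.0519 + (1−p*)·0.0000]/1.29 = 18.0337. B = V − Δ·S = -33.6629.
(2,2): S=164.1332. Δ = (V_up−V_dn)/(S_up−S_dn) = (133.8145−32.0519)/(239.6345−137.8719) = 1.0000. V = [p*·133.8145 + (1−p*)·32.0519]/1.29 = 82.1022. B = V − Δ·S = -82.0310.
(1,0): S=64.6800. Δ = (V_up−V_dn)/(S_up−S_dn) = (18.0337−0.0000)/(94.4328−54.3312) = 0.4497. V = [p*·18.0337 + (1−p*)·0.0000]/1.29 = 10.1465. B = V − Δ·S = -18.9401.
(1,1): S=112.4200. Δ = (V_up−V_dn)/(S_up−S_dn) = (82.1022−18.0337)/(164.1332−94.4328) = 0.9192. V = [p*·82.1022 + (1−p*)·18.0337]/1.29 = 50.0272. B = V − Δ·S = -53.3091.
(0,0): S=77.0000. Δ = (V_up−V_dn)/(S_up−S_dn) = (50.0272−10.1465)/(112.4200−64.6800) = 0.8354. V = [p*·50.0272 + (1−p*)·10.1465]/1.29 = 30.3040. B = V − Δ·S = -34.0197.
Check: Δ(0,0)·S0 + B(0,0) = 30.3040 = V0.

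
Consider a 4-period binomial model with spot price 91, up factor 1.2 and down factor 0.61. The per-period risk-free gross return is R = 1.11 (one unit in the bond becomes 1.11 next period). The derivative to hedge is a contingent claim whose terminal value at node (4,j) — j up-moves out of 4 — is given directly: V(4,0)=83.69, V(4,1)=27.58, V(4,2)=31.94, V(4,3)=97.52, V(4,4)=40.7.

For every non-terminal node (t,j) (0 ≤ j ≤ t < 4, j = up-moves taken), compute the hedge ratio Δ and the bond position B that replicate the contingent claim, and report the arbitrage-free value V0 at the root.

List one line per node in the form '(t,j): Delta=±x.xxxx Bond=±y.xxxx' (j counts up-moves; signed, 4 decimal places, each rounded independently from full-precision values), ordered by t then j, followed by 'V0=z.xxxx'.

(0,0): Delta=-0.1766 Bond=56.1170
(1,0): Delta=1.1628 Bond=-12.0601
(1,1): Delta=-0.2992 Bond=75.6728
(2,0): Delta=-0.2194 Bond=33.4131
(2,1): Delta=1.2892 Bond=-21.8107
(2,2): Delta=-0.4445 Bond=103.0422
(3,0): Delta=-4.6042 Bond=127.6595
(3,1): Delta=0.1819 Bond=20.7858
(3,2): Delta=1.3905 Bond=-32.3091
(3,3): Delta=-0.6124 Bond=140.7803
V0=40.0431

Since d<R<u, set p* = (R−d)/(u−d) = 0.8475; price each node as the discounted p*-expectation of its children.
Payoff layer (t=4): V(4,0)=83.6900, V(4,1)=27.5800, V(4,2)=31.9400, V(4,3)=97.5200, V(4,4)=40.7000
(3,0): S=20.6553. Δ = (V_up−V_dn)/(S_up−S_dn) = (27.5800−83.6900)/(24.7863−12.5997) = -4.6042. V = [p*·27.5800 + (1−p*)·83.6900]/1.11 = 32.5578. B = V − Δ·S = 127.6595.
(3,1): S=40.6333. Δ = (V_up−V_dn)/(S_up−S_dn) = (31.9400−27.5800)/(48.7600−24.7863) = 0.1819. V = [p*·31.9400 + (1−p*)·27.5800]/1.11 = 28.1756. B = V − Δ·S = 20.7858.
(3,2): S=79.9344. Δ = (V_up−V_dn)/(S_up−S_dn) = (97.5200−31.9400)/(95.9213−48.7600) = 1.3905. V = [p*·97.5200 + (1−p*)·31.9400]/1.11 = 78.8435. B = V − Δ·S = -32.3091.
(3,3): S=157.2480. Δ = (V_up−V_dn)/(S_up−S_dn) = (40.7000−97.5200)/(188.6976−95.9213) = -0.6124. V = [p*·40.7000 + (1−p*)·97.5200]/1.11 = 44.4752. B = V − Δ·S = 140.7803.
(2,0): S=33.8611. Δ = (V_up−V_dn)/(S_up−S_dn) = (28.1756−32.5578)/(40.6333−20.6553) = -0.2194. V = [p*·28.1756 + (1−p*)·32.5578]/1.11 = 25.9856. B = V − Δ·S = 33.4131.
(2,1): S=66.6120. Δ = (V_up−V_dn)/(S_up−S_dn) = (78.8435−28.1756)/(79.9344−40.6333) = 1.2892. V = [p*·78.8435 + (1−p*)·28.1756]/1.11 = 64.0671. B = V − Δ·S = -21.8107.
(2,2): S=131.0400. Δ = (V_up−V_dn)/(S_up−S_dn) = (44.4752−78.8435)/(157.2480−79.9344) = -0.4445. V = [p*·44.4752 + (1−p*)·78.8435]/1.11 = 44.7908. B = V − Δ·S = 103.0422.
(1,0): S=55.5100. Δ = (V_up−V_dn)/(S_up−S_dn) = (64.0671−25.9856)/(66.6120−33.8611) = 1.1628. V = [p*·64.0671 + (1−p*)·25.9856]/1.11 = 52.4847. B = V − Δ·S = -12.0601.
(1,1): S=109.2000. Δ = (V_up−V_dn)/(S_up−S_dn) = (44.7908−64.0671)/(131.0400−66.6120) = -0.2992. V = [p*·44.7908 + (1−p*)·64.0671]/1.11 = 43.0011. B = V − Δ·S = 75.6728.
(0,0): S=91.0000. Δ = (V_up−V_dn)/(S_up−S_dn) = (43.0011−52.4847)/(109.2000−55.5100) = -0.1766. V = [p*·43.0011 + (1−p*)·52.4847]/1.11 = 40.0431. B = V − Δ·S = 56.1170.
The time-0 hedge costs 40.0431, which is the no-arbitrage price.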